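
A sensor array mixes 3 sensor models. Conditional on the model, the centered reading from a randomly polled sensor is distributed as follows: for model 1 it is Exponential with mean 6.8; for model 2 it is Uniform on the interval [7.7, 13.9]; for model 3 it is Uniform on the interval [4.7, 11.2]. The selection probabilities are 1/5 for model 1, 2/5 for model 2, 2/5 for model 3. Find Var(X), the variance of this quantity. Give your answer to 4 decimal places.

14.6231

Per component, 1: μ=6.8, E[X²]=92.48; 2: μ=10.8, E[X²]=119.843; 3: μ=7.95, E[X²]=66.7233.
E[X] = 0.2·6.8 + 0.4·10.8 + 0.4·7.95 = 8.86.
E[X²] = 0.2·92.48 + 0.4·119.843 + 0.4·66.7233 = 93.1227.
Var(X) = E[X²] − (E[X])² = 93.1227 − 78.4996 = 14.6231.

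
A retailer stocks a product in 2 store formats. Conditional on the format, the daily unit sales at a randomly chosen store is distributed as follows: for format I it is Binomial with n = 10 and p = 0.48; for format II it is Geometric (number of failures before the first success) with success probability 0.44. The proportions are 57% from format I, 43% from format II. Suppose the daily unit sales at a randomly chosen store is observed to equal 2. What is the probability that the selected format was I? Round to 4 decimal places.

Likelihoods P(X=2 | ·): I: 0.055427; II: 0.137984.
Posterior ∝ prior × likelihood. Numerator for I: 0.57·0.055427 = 0.0315934.
Normalizing constant: 0.57·0.055427 + 0.43·0.137984 = 0.0909265.
P(I | observation) = 0.0315934 / 0.0909265 = 0.347461.

0.3475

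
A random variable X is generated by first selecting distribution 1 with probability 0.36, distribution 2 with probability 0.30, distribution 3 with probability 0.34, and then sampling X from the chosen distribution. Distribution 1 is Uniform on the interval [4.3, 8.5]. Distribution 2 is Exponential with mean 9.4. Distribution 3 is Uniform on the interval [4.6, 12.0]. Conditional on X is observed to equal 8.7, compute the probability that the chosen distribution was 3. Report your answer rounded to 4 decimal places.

0.7841

Likelihoods f(8.7 | ·): 1: 0; 2: 0.0421618; 3: 0.135135.
Posterior ∝ prior × likelihood. Numerator for 3: 0.34·0.135135 = 0.0459459.
Normalizing constant: 0.36·0 + 0.3·0.0421618 + 0.34·0.135135 = 0.0585945.
P(3 | observation) = 0.0459459 / 0.0585945 = 0.784134.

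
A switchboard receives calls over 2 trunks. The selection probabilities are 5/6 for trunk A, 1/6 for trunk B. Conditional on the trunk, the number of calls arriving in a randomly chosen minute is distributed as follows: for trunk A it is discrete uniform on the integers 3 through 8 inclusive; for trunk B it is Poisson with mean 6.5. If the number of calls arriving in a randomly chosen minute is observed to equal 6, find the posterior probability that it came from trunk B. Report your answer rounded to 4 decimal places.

0.1589

Likelihoods P(X=6 | ·): A: 0.166667; B: 0.157483.
Posterior ∝ prior × likelihood. Numerator for B: 0.166667·0.157483 = 0.0262472.
Normalizing constant: 0.833333·0.166667 + 0.166667·0.157483 = 0.165136.
P(B | observation) = 0.0262472 / 0.165136 = 0.158943.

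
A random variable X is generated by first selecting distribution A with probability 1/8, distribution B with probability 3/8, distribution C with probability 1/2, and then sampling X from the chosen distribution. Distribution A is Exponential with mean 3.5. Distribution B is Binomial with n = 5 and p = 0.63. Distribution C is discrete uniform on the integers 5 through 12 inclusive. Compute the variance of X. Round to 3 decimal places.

11.528

Per component, A: μ=3.5, E[X²]=24.5; B: μ=3.15, E[X²]=11.088; C: μ=8.5, E[X²]=77.5.
E[X] = 0.125·3.5 + 0.375·3.15 + 0.5·8.5 = 5.86875.
E[X²] = 0.125·24.5 + 0.375·11.088 + 0.5·77.5 = 45.9705.
Var(X) = E[X²] − (E[X])² = 45.9705 − 34.4422 = 11.5283.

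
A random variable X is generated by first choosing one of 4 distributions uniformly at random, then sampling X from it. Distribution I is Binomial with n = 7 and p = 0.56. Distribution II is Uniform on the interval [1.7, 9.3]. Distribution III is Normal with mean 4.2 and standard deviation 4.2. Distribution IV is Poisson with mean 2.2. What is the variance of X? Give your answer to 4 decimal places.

7.9766

Per component, I: μ=3.92, E[X²]=17.0912; II: μ=5.5, E[X²]=35.0633; III: μ=4.2, E[X²]=35.28; IV: μ=2.2, E[X²]=7.04.
E[X] = 0.25·3.92 + 0.25·5.5 + 0.25·4.2 + 0.25·2.2 = 3.955.
E[X²] = 0.25·17.0912 + 0.25·35.0633 + 0.25·35.28 + 0.25·7.04 = 23.6186.
Var(X) = E[X²] − (E[X])² = 23.6186 − 15.642 = 7.97661.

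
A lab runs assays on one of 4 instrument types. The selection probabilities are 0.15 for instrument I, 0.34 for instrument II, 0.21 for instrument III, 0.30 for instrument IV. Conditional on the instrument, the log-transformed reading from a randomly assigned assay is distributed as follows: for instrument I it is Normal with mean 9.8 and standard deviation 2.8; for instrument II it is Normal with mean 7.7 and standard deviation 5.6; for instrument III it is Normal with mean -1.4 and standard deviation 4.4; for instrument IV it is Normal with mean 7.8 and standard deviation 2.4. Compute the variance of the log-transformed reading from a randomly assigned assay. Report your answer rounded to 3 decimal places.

33.234

Per component, I: μ=9.8, E[X²]=103.88; II: μ=7.7, E[X²]=90.65; III: μ=-1.4, E[X²]=21.32; IV: μ=7.8, E[X²]=66.6.
E[X] = 0.15·9.8 + 0.34·7.7 + 0.21·-1.4 + 0.3·7.8 = 6.134.
E[X²] = 0.15·103.88 + 0.34·90.65 + 0.21·21.32 + 0.3·66.6 = 70.8602.
Var(X) = E[X²] − (E[X])² = 70.8602 − 37.626 = 33.2342.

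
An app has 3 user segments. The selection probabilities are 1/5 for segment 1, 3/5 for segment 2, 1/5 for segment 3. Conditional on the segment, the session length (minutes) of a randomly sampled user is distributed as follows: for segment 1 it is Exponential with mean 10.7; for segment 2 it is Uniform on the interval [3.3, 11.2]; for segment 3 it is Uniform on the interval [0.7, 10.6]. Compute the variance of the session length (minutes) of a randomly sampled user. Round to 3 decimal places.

30.408

Per component, 1: μ=10.7, E[X²]=228.98; 2: μ=7.25, E[X²]=57.7633; 3: μ=5.65, E[X²]=40.09.
E[X] = 0.2·10.7 + 0.6·7.25 + 0.2·5.65 = 7.62.
E[X²] = 0.2·228.98 + 0.6·57.7633 + 0.2·40.09 = 88.472.
Var(X) = E[X²] − (E[X])² = 88.472 − 58.0644 = 30.4076.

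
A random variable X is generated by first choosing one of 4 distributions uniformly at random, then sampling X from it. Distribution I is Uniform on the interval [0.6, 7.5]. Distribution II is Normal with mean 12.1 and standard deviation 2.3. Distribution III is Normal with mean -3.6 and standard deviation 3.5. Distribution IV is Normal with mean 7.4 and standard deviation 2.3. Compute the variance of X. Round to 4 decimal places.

39.4573

Per component, I: μ=4.05, E[X²]=20.37; II: μ=12.1, E[X²]=151.7; III: μ=-3.6, E[X²]=25.21; IV: μ=7.4, E[X²]=60.05.
E[X] = 0.25·4.05 + 0.25·12.1 + 0.25·-3.6 + 0.25·7.4 = 4.9875.
E[X²] = 0.25·20.37 + 0.25·151.7 + 0.25·25.21 + 0.25·60.05 = 64.3325.
Var(X) = E[X²] − (E[X])² = 64.3325 − 24.8752 = 39.4573.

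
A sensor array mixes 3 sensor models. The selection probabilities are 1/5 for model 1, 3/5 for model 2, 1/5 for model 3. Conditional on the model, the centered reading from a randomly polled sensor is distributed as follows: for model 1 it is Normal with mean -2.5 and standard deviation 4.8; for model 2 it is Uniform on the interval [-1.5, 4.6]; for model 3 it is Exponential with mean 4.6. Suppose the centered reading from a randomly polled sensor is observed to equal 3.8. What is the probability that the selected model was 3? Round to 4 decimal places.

0.1530

Likelihoods f(3.8 | ·): 1: 0.0351236; 2: 0.163934; 3: 0.095165.
Posterior ∝ prior × likelihood. Numerator for 3: 0.2·0.095165 = 0.019033.
Normalizing constant: 0.2·0.0351236 + 0.6·0.163934 + 0.2·0.095165 = 0.124418.
P(3 | observation) = 0.019033 / 0.124418 = 0.152976.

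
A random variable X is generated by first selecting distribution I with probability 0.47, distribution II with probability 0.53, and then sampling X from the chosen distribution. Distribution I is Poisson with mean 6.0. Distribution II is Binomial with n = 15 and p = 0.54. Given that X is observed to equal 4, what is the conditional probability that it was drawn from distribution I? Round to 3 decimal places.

Likelihoods P(X=4 | ·): I: 0.133853; II: 0.0226487.
Posterior ∝ prior × likelihood. Numerator for I: 0.47·0.133853 = 0.0629107.
Normalizing constant: 0.47·0.133853 + 0.53·0.0226487 = 0.0749146.
P(I | observation) = 0.0629107 / 0.0749146 = 0.839766.

0.840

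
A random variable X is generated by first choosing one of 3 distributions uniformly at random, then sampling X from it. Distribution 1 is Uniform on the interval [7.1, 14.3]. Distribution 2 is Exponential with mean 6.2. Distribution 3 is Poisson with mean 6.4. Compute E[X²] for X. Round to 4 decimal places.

For each component E[X²] = Var + (mean)², giving 1: 118.81; 2: 76.88; 3: 47.36.
Overall E[X²] = 0.333333·118.81 + 0.333333·76.88 + 0.333333·47.36 = 81.0167.

81.0167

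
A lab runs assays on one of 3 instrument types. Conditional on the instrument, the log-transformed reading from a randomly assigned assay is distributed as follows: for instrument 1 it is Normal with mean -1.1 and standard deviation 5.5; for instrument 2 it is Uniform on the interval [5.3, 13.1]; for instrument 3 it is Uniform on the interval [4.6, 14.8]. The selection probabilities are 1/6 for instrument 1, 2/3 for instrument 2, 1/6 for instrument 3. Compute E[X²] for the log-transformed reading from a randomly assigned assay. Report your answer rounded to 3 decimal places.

For each component E[X²] = Var + (mean)², giving 1: 31.46; 2: 89.71; 3: 102.76.
Overall E[X²] = 0.166667·31.46 + 0.666667·89.71 + 0.166667·102.76 = 82.1767.

82.177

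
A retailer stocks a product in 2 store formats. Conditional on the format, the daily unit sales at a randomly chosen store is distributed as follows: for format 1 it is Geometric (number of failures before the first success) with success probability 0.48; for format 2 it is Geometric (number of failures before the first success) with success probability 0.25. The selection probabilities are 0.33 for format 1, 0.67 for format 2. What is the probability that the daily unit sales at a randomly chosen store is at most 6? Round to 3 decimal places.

0.907

Conditional on each format, P(X ≤ 6): 1: 0.989719; 2: 0.866516.
By total probability, P(X ≤ 6) = 0.33·0.989719 + 0.67·0.866516 = 0.907173.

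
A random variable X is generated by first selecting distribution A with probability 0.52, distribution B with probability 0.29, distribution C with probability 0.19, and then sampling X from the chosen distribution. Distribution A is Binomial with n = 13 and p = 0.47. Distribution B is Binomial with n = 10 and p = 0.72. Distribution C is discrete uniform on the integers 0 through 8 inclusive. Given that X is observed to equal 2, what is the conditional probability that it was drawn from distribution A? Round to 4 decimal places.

Likelihoods P(X=2 | ·): A: 0.0159707; B: 0.000881337; C: 0.111111.
Posterior ∝ prior × likelihood. Numerator for A: 0.52·0.0159707 = 0.00830478.
Normalizing constant: 0.52·0.0159707 + 0.29·0.000881337 + 0.19·0.111111 = 0.0296715.
P(A | observation) = 0.00830478 / 0.0296715 = 0.279891.

0.2799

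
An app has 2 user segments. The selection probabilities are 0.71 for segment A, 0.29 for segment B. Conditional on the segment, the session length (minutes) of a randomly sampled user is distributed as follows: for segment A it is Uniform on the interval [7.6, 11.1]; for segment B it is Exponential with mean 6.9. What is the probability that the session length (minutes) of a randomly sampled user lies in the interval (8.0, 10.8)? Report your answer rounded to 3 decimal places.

0.598

Conditional on each segment, P(8.0 < X < 10.8): A: 0.8; B: 0.104625.
By total probability, P(8.0 < X < 10.8) = 0.71·0.8 + 0.29·0.104625 = 0.598341.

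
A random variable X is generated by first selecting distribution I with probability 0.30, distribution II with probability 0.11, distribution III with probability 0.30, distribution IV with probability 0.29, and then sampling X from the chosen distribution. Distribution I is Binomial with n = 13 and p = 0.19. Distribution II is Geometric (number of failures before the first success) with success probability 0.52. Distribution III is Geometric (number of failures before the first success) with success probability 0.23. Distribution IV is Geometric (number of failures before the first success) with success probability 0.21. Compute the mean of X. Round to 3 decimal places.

Component means — I: 2.47; II: 0.923077; III: 3.34783; IV: 3.7619.
E[X] = 0.3·2.47 + 0.11·0.923077 + 0.3·3.34783 + 0.29·3.7619 = 2.93784.

2.938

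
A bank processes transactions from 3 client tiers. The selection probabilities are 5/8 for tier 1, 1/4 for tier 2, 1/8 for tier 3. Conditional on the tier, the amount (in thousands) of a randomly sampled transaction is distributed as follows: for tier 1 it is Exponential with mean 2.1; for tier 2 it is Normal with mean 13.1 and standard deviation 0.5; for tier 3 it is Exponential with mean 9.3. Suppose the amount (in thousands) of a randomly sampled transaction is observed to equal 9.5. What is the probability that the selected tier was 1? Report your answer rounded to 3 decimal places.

Likelihoods f(9.5 | ·): 1: 0.00516553; 2: 4.41598e-12; 3: 0.0387153.
Posterior ∝ prior × likelihood. Numerator for 1: 0.625·0.00516553 = 0.00322846.
Normalizing constant: 0.625·0.00516553 + 0.25·4.41598e-12 + 0.125·0.0387153 = 0.00806787.
P(1 | observation) = 0.00322846 / 0.00806787 = 0.400162.

0.400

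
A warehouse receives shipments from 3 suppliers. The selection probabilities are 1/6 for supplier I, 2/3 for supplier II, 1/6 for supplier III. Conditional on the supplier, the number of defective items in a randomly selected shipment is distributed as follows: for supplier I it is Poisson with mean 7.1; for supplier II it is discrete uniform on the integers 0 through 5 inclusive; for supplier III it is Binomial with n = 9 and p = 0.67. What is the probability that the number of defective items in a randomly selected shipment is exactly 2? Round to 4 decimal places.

0.1157

Conditional on each supplier, P(X = 2): I: 0.0207968; II: 0.166667; III: 0.00688731.
By total probability, P(X = 2) = 0.166667·0.0207968 + 0.666667·0.166667 + 0.166667·0.00688731 = 0.115725.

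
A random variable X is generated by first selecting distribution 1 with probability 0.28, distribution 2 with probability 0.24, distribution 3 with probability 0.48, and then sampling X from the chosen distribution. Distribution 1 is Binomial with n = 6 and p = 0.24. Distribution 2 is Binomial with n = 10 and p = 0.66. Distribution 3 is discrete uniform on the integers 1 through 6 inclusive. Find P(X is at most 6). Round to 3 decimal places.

0.870

Conditional on each component, P(X ≤ 6): 1: 1; 2: 0.458939; 3: 1.
By total probability, P(X ≤ 6) = 0.28·1 + 0.24·0.458939 + 0.48·1 = 0.870145.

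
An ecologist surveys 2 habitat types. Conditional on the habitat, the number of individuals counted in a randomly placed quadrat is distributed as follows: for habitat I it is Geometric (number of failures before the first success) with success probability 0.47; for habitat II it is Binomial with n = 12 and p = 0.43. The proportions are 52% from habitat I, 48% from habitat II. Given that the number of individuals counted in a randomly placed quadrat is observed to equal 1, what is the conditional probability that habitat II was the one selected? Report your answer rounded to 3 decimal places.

Likelihoods P(X=1 | ·): I: 0.2491; II: 0.0106481.
Posterior ∝ prior × likelihood. Numerator for II: 0.48·0.0106481 = 0.0051111.
Normalizing constant: 0.52·0.2491 + 0.48·0.0106481 = 0.134643.
P(II | observation) = 0.0051111 / 0.134643 = 0.0379604.

0.038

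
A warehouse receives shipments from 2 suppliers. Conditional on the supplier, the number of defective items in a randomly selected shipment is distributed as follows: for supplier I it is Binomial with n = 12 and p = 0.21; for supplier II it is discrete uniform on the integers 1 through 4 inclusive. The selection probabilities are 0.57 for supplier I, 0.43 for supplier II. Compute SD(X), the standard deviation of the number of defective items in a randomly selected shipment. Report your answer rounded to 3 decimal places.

Per component, I: μ=2.52, E[X²]=8.3412; II: μ=2.5, E[X²]=7.5.
E[X] = 0.57·2.52 + 0.43·2.5 = 2.5114.
E[X²] = 0.57·8.3412 + 0.43·7.5 = 7.97948.
Var(X) = E[X²] − (E[X])² = 7.97948 − 6.30713 = 1.67235.
SD(X) = √1.67235 = 1.2932.

1.293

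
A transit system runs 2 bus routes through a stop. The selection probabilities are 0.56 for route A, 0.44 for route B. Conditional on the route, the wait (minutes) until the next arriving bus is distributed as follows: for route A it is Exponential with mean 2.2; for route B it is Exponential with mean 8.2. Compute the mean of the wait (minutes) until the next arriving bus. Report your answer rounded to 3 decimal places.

4.840

Component means — A: 2.2; B: 8.2.
E[X] = 0.56·2.2 + 0.44·8.2 = 4.84.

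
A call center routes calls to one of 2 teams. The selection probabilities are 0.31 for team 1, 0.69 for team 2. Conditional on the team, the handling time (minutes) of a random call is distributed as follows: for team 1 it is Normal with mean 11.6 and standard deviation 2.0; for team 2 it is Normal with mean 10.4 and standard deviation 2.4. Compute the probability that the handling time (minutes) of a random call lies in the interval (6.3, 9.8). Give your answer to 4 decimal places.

Conditional on each team, P(6.3 < X < 9.8): 1: 0.180036; 2: 0.357506.
By total probability, P(6.3 < X < 9.8) = 0.31·0.180036 + 0.69·0.357506 = 0.30249.

0.3025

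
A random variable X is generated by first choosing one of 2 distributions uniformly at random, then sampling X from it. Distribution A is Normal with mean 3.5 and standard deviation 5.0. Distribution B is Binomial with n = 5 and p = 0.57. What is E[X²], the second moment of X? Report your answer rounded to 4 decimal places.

23.2990

For each component E[X²] = Var + (mean)², giving A: 37.25; B: 9.348.
Overall E[X²] = 0.5·37.25 + 0.5·9.348 = 23.299.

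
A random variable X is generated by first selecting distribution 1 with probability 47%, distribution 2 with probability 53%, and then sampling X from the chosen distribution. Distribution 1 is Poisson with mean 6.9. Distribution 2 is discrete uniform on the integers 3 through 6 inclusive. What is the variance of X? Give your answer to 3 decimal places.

Per component, 1: μ=6.9, E[X²]=54.51; 2: μ=4.5, E[X²]=21.5.
E[X] = 0.47·6.9 + 0.53·4.5 = 5.628.
E[X²] = 0.47·54.51 + 0.53·21.5 = 37.0147.
Var(X) = E[X²] − (E[X])² = 37.0147 − 31.6744 = 5.34032.

5.340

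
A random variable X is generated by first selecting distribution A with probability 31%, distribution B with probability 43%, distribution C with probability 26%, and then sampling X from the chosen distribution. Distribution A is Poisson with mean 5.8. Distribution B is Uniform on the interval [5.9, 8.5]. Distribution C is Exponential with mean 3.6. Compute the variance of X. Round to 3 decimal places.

Per component, A: μ=5.8, E[X²]=39.44; B: μ=7.2, E[X²]=52.4033; C: μ=3.6, E[X²]=25.92.
E[X] = 0.31·5.8 + 0.43·7.2 + 0.26·3.6 = 5.83.
E[X²] = 0.31·39.44 + 0.43·52.4033 + 0.26·25.92 = 41.499.
Var(X) = E[X²] − (E[X])² = 41.499 − 33.9889 = 7.51013.

7.510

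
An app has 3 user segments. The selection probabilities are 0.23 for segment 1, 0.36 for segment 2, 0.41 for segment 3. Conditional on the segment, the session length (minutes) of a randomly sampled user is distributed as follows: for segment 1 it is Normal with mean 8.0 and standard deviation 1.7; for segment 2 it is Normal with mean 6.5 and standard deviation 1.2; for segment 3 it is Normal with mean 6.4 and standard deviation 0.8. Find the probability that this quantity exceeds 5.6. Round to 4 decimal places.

0.8352

Conditional on each segment, P(X > 5.6): 1: 0.92099; 2: 0.773373; 3: 0.841345.
By total probability, P(X > 5.6) = 0.23·0.92099 + 0.36·0.773373 + 0.41·0.841345 = 0.835193.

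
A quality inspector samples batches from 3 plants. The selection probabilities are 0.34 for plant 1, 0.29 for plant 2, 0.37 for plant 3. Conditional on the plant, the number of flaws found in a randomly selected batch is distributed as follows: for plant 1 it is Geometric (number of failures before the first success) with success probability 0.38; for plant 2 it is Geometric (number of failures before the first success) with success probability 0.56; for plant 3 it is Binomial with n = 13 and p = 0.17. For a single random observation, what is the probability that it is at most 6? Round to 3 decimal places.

Conditional on each plant, P(X ≤ 6): 1: 0.964784; 2: 0.996807; 3: 0.997301.
By total probability, P(X ≤ 6) = 0.34·0.964784 + 0.29·0.996807 + 0.37·0.997301 = 0.986102.

0.986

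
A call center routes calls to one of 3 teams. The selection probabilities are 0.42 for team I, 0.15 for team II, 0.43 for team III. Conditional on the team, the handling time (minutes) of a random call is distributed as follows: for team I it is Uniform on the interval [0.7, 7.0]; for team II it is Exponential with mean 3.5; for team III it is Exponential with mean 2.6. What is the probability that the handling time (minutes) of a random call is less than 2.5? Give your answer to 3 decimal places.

Conditional on each team, P(X < 2.5): I: 0.285714; II: 0.510458; III: 0.617696.
By total probability, P(X < 2.5) = 0.42·0.285714 + 0.15·0.510458 + 0.43·0.617696 = 0.462178.

0.462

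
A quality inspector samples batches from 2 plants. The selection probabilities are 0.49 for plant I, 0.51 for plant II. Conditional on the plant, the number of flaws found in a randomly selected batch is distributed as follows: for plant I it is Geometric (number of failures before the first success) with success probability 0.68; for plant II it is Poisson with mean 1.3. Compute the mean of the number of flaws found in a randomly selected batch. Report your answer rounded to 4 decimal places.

0.8936

Component means — I: 0.470588; II: 1.3.
E[X] = 0.49·0.470588 + 0.51·1.3 = 0.893588.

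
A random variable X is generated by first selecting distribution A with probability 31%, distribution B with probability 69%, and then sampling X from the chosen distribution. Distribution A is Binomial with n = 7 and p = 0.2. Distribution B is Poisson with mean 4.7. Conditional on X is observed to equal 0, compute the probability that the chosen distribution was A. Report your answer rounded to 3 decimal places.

Likelihoods P(X=0 | ·): A: 0.209715; B: 0.00909528.
Posterior ∝ prior × likelihood. Numerator for A: 0.31·0.209715 = 0.0650117.
Normalizing constant: 0.31·0.209715 + 0.69·0.00909528 = 0.0712875.
P(A | observation) = 0.0650117 / 0.0712875 = 0.911966.

0.912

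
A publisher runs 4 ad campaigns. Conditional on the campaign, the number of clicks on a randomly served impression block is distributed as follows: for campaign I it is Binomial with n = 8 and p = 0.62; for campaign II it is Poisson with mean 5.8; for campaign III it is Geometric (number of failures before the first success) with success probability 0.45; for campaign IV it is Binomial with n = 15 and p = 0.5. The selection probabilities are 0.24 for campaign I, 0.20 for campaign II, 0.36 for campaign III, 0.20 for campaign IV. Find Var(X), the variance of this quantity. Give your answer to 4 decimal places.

Per component, I: μ=4.96, E[X²]=26.4864; II: μ=5.8, E[X²]=39.44; III: μ=1.22222, E[X²]=4.20988; IV: μ=7.5, E[X²]=60.
E[X] = 0.24·4.96 + 0.2·5.8 + 0.36·1.22222 + 0.2·7.5 = 4.2904.
E[X²] = 0.24·26.4864 + 0.2·39.44 + 0.36·4.20988 + 0.2·60 = 27.7603.
Var(X) = E[X²] − (E[X])² = 27.7603 − 18.4075 = 9.35276.

9.3528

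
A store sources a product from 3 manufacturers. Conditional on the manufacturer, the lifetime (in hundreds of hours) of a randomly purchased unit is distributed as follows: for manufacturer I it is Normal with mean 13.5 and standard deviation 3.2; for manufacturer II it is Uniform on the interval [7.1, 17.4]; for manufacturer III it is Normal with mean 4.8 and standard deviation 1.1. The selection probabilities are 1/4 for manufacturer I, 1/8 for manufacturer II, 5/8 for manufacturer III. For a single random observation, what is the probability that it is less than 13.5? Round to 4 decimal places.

0.8277

Conditional on each manufacturer, P(X < 13.5): I: 0.5; II: 0.621359; III: 1.
By total probability, P(X < 13.5) = 0.25·0.5 + 0.125·0.621359 + 0.625·1 = 0.82767.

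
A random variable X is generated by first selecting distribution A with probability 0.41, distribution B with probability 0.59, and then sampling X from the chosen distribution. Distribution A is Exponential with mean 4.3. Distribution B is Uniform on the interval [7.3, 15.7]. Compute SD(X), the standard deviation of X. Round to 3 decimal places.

4.857

Per component, A: μ=4.3, E[X²]=36.98; B: μ=11.5, E[X²]=138.13.
E[X] = 0.41·4.3 + 0.59·11.5 = 8.548.
E[X²] = 0.41·36.98 + 0.59·138.13 = 96.6585.
Var(X) = E[X²] − (E[X])² = 96.6585 − 73.0683 = 23.5902.
SD(X) = √23.5902 = 4.85697.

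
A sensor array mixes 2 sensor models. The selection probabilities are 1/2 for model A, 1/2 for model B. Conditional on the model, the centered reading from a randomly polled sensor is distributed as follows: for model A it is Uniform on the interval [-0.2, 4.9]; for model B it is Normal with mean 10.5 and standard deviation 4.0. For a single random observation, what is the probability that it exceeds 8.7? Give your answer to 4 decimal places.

Conditional on each model, P(X > 8.7): A: 0; B: 0.673645.
By total probability, P(X > 8.7) = 0.5·0 + 0.5·0.673645 = 0.336822.

0.3368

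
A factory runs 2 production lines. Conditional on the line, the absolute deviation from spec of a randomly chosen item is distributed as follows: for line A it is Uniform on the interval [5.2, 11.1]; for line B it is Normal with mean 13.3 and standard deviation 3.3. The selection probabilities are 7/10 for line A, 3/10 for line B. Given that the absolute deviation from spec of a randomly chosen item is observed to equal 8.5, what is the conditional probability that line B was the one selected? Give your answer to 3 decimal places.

0.096

Likelihoods f(8.5 | ·): A: 0.169492; B: 0.0419737.
Posterior ∝ prior × likelihood. Numerator for B: 0.3·0.0419737 = 0.0125921.
Normalizing constant: 0.7·0.169492 + 0.3·0.0419737 = 0.131236.
P(B | observation) = 0.0125921 / 0.131236 = 0.09595.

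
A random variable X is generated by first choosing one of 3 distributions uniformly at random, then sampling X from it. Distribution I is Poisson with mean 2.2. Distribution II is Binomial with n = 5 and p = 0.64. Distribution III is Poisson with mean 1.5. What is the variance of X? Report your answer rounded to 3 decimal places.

Per component, I: μ=2.2, E[X²]=7.04; II: μ=3.2, E[X²]=11.392; III: μ=1.5, E[X²]=3.75.
E[X] = 0.333333·2.2 + 0.333333·3.2 + 0.333333·1.5 = 2.3.
E[X²] = 0.333333·7.04 + 0.333333·11.392 + 0.333333·3.75 = 7.394.
Var(X) = E[X²] − (E[X])² = 7.394 − 5.29 = 2.104.

2.104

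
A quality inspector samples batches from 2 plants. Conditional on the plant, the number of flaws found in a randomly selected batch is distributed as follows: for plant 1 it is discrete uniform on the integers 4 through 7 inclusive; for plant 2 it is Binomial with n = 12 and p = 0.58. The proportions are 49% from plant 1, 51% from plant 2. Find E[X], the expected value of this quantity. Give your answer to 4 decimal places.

6.2446

Component means — 1: 5.5; 2: 6.96.
E[X] = 0.49·5.5 + 0.51·6.96 = 6.2446.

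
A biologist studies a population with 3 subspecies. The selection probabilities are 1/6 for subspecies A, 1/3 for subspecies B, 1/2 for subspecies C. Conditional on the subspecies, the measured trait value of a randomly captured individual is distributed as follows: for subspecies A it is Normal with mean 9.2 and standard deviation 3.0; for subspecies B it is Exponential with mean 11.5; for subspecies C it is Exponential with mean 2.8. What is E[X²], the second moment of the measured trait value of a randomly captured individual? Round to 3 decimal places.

111.613

For each component E[X²] = Var + (mean)², giving A: 93.64; B: 264.5; C: 15.68.
Overall E[X²] = 0.166667·93.64 + 0.333333·264.5 + 0.5·15.68 = 111.613.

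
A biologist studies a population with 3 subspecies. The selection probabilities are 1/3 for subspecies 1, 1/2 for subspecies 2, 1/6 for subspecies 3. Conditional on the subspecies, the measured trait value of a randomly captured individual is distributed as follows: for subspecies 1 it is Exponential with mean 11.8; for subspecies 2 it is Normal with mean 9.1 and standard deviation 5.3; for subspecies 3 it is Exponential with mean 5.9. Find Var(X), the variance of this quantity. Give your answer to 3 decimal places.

Per component, 1: μ=11.8, E[X²]=278.48; 2: μ=9.1, E[X²]=110.9; 3: μ=5.9, E[X²]=69.62.
E[X] = 0.333333·11.8 + 0.5·9.1 + 0.166667·5.9 = 9.46667.
E[X²] = 0.333333·278.48 + 0.5·110.9 + 0.166667·69.62 = 159.88.
Var(X) = E[X²] − (E[X])² = 159.88 − 89.6178 = 70.2622.

70.262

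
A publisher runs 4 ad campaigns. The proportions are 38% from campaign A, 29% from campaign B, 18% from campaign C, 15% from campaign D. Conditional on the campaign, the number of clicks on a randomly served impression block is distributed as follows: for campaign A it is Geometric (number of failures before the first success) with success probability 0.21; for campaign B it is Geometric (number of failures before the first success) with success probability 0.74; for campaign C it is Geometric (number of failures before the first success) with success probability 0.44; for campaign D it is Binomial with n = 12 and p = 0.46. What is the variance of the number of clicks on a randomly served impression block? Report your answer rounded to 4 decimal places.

Per component, A: μ=3.7619, E[X²]=32.0658; B: μ=0.351351, E[X²]=0.598247; C: μ=1.27273, E[X²]=4.5124; D: μ=5.52, E[X²]=33.4512.
E[X] = 0.38·3.7619 + 0.29·0.351351 + 0.18·1.27273 + 0.15·5.52 = 2.58851.
E[X²] = 0.38·32.0658 + 0.29·0.598247 + 0.18·4.5124 + 0.15·33.4512 = 18.1884.
Var(X) = E[X²] − (E[X])² = 18.1884 − 6.70037 = 11.488.

11.4880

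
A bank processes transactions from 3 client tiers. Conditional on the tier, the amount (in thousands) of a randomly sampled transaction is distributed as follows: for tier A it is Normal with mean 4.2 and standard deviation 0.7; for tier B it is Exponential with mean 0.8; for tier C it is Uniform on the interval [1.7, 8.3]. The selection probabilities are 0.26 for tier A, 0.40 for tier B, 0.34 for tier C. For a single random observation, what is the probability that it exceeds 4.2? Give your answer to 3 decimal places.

0.343

Conditional on each tier, P(X > 4.2): A: 0.5; B: 0.00524752; C: 0.621212.
By total probability, P(X > 4.2) = 0.26·0.5 + 0.4·0.00524752 + 0.34·0.621212 = 0.343311.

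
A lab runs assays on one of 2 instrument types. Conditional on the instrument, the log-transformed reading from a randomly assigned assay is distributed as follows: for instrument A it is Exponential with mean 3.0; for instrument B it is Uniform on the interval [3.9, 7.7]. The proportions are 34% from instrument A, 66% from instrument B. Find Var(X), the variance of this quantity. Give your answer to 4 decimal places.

Per component, A: μ=3, E[X²]=18; B: μ=5.8, E[X²]=34.8433.
E[X] = 0.34·3 + 0.66·5.8 = 4.848.
E[X²] = 0.34·18 + 0.66·34.8433 = 29.1166.
Var(X) = E[X²] − (E[X])² = 29.1166 − 23.5031 = 5.6135.

5.6135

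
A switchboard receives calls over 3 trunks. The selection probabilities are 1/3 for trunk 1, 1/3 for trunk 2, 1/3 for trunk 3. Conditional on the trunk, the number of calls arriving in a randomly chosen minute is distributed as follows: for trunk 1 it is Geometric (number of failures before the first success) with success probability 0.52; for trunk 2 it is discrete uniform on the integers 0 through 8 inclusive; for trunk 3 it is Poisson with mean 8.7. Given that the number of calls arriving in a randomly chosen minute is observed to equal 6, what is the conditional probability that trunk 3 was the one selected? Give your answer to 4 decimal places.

Likelihoods P(X=6 | ·): 1: 0.00635991; 2: 0.111111; 3: 0.100328.
Posterior ∝ prior × likelihood. Numerator for 3: 0.333333·0.100328 = 0.0334426.
Normalizing constant: 0.333333·0.00635991 + 0.333333·0.111111 + 0.333333·0.100328 = 0.0725996.
P(3 | observation) = 0.0334426 / 0.0725996 = 0.460644.

0.4606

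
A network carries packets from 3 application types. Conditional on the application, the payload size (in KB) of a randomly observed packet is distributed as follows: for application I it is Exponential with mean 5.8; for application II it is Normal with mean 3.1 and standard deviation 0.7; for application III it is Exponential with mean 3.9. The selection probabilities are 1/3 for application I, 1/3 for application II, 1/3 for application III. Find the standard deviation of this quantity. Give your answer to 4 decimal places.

4.2106

Per component, I: μ=5.8, E[X²]=67.28; II: μ=3.1, E[X²]=10.1; III: μ=3.9, E[X²]=30.42.
E[X] = 0.333333·5.8 + 0.333333·3.1 + 0.333333·3.9 = 4.26667.
E[X²] = 0.333333·67.28 + 0.333333·10.1 + 0.333333·30.42 = 35.9333.
Var(X) = E[X²] − (E[X])² = 35.9333 − 18.2044 = 17.7289.
SD(X) = √17.7289 = 4.21057.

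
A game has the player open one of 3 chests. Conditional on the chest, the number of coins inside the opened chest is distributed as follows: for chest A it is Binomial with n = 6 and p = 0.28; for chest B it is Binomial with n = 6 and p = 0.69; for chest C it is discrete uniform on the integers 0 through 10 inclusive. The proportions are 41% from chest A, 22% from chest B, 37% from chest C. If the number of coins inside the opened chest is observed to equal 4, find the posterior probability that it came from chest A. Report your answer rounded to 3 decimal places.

0.157

Likelihoods P(X=4 | ·): A: 0.0477957; B: 0.326747; C: 0.0909091.
Posterior ∝ prior × likelihood. Numerator for A: 0.41·0.0477957 = 0.0195962.
Normalizing constant: 0.41·0.0477957 + 0.22·0.326747 + 0.37·0.0909091 = 0.125117.
P(A | observation) = 0.0195962 / 0.125117 = 0.156623.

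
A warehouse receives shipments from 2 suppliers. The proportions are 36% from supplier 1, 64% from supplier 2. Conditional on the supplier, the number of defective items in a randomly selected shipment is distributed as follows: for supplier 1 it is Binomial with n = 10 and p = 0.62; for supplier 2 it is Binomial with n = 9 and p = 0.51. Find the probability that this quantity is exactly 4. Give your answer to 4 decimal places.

Conditional on each supplier, P(X = 4): 1: 0.0934303; 2: 0.240786.
By total probability, P(X = 4) = 0.36·0.0934303 + 0.64·0.240786 = 0.187738.

0.1877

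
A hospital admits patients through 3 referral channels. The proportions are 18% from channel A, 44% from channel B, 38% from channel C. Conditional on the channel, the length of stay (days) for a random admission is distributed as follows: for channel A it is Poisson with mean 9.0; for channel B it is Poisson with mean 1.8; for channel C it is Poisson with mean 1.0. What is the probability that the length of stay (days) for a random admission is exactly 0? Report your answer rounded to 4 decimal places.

Conditional on each channel, P(X = 0): A: 0.00012341; B: 0.165299; C: 0.367879.
By total probability, P(X = 0) = 0.18·0.00012341 + 0.44·0.165299 + 0.38·0.367879 = 0.212548.

0.2125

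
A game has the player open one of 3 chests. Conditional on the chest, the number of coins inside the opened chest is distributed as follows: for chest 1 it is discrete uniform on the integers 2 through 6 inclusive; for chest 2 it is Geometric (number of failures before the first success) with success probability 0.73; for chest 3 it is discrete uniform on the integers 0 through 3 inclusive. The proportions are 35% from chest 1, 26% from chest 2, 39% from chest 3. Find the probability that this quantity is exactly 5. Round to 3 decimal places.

Conditional on each chest, P(X = 5): 1: 0.2; 2: 0.00104747; 3: 0.
By total probability, P(X = 5) = 0.35·0.2 + 0.26·0.00104747 + 0.39·0 = 0.0702723.

0.070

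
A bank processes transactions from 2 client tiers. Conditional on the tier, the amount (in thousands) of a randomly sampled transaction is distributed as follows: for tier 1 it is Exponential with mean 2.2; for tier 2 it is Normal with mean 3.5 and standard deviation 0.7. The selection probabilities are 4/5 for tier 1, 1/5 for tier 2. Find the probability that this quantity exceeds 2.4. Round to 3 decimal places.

Conditional on each tier, P(X > 2.4): 1: 0.335911; 2: 0.941958.
By total probability, P(X > 2.4) = 0.8·0.335911 + 0.2·0.941958 = 0.45712.

0.457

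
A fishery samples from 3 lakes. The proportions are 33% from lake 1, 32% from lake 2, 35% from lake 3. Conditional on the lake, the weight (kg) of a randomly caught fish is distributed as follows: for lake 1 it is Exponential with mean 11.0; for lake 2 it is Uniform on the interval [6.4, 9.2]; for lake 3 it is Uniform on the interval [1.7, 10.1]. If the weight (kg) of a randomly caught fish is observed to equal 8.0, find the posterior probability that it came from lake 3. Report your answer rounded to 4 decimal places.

0.2445

Likelihoods f(8.0 | ·): 1: 0.0439296; 2: 0.357143; 3: 0.119048.
Posterior ∝ prior × likelihood. Numerator for 3: 0.35·0.119048 = 0.0416667.
Normalizing constant: 0.33·0.0439296 + 0.32·0.357143 + 0.35·0.119048 = 0.170449.
P(3 | observation) = 0.0416667 / 0.170449 = 0.244452.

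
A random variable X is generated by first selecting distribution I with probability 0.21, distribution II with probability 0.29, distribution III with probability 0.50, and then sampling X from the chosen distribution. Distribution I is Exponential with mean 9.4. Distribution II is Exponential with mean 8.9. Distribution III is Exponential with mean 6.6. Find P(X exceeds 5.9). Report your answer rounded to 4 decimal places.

Conditional on each component, P(X > 5.9): I: 0.53384; II: 0.515344; III: 0.409041.
By total probability, P(X > 5.9) = 0.21·0.53384 + 0.29·0.515344 + 0.5·0.409041 = 0.466077.

0.4661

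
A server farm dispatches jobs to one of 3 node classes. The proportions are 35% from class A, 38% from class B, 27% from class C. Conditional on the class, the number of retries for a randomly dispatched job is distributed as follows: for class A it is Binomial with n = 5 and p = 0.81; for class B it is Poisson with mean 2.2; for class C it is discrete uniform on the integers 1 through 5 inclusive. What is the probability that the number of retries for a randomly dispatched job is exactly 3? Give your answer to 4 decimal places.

0.1959

Conditional on each class, P(X = 3): A: 0.19185; B: 0.196639; C: 0.2.
By total probability, P(X = 3) = 0.35·0.19185 + 0.38·0.196639 + 0.27·0.2 = 0.19587.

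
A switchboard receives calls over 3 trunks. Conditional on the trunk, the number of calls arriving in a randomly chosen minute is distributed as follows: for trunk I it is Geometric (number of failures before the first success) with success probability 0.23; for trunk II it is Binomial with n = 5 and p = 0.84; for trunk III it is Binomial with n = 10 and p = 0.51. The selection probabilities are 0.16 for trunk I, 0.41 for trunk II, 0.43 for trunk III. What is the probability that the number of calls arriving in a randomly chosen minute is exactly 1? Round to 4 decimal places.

Conditional on each trunk, P(X = 1): I: 0.1771; II: 0.00275251; III: 0.00830491.
By total probability, P(X = 1) = 0.16·0.1771 + 0.41·0.00275251 + 0.43·0.00830491 = 0.0330356.

0.0330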